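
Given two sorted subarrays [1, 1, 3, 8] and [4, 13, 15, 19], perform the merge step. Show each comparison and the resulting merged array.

Merging process:

Compare 1 vs 4: take 1 from left. Merged: [1]
Compare 1 vs 4: take 1 from left. Merged: [1, 1]
Compare 3 vs 4: take 3 from left. Merged: [1, 1, 3]
Compare 8 vs 4: take 4 from right. Merged: [1, 1, 3, 4]
Compare 8 vs 13: take 8 from left. Merged: [1, 1, 3, 4, 8]
Append remaining from right: [13, 15, 19]. Merged: [1, 1, 3, 4, 8, 13, 15, 19]

Final merged array: [1, 1, 3, 4, 8, 13, 15, 19]
Total comparisons: 5

The merged array is [1, 1, 3, 4, 8, 13, 15, 19], requiring 5 comparisons. The merge step runs in O(n) time where n is the total number of elements.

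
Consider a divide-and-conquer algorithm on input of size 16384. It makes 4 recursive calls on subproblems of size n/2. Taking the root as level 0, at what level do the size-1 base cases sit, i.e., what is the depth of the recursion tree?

For divide and conquer with division factor 2:

Problem sizes at each level:
Level 0: 16384
Level 1: 8192
Level 2: 4096
Level 3: 2048
Level 4: 1024
Level 5: 512
Level 6: 256
Level 7: 128
Level 8: 64
Level 9: 32
Level 10: 16
Level 11: 8
Level 12: 4
Level 13: 2
Level 14: 1

The root is level 0 and the size-1 base case is level 14 (the tree spans levels 0 through 14, i.e. 15 levels counting the root), so the depth is the number of divisions: log_2(16384) = 14

The recursion tree depth is log_2(16384) = 14. At each level, the problem size is divided by 2, so it takes 14 divisions to reduce to a base case of size 1. The algorithm makes 4 recursive calls at each level.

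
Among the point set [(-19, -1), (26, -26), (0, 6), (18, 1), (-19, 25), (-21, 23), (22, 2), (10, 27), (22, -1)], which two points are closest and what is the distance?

Computing all pairwise distances among 9 points:

d((-19, -1), (26, -26)) = 51.4782
d((-19, -1), (0, 6)) = 20.2485
d((-19, -1), (18, 1)) = 37.054
d((-19, -1), (-19, 25)) = 26.0
d((-19, -1), (-21, 23)) = 24.0832
d((-19, -1), (22, 2)) = 41.1096
d((-19, -1), (10, 27)) = 40.3113
d((-19, -1), (22, -1)) = 41.0
d((26, -26), (0, 6)) = 41.2311
d((26, -26), (18, 1)) = 28.1603
d((26, -26), (-19, 25)) = 68.0147
d((26, -26), (-21, 23)) = 67.897
d((26, -26), (22, 2)) = 28.2843
d((26, -26), (10, 27)) = 55.3624
d((26, -26), (22, -1)) = 25.318
d((0, 6), (18, 1)) = 18.6815
d((0, 6), (-19, 25)) = 26.8701
d((0, 6), (-21, 23)) = 27.0185
d((0, 6), (22, 2)) = 22.3607
d((0, 6), (10, 27)) = 23.2594
d((0, 6), (22, -1)) = 23.0868
d((18, 1), (-19, 25)) = 44.1022
d((18, 1), (-21, 23)) = 44.7772
d((18, 1), (22, 2)) = 4.1231
d((18, 1), (10, 27)) = 27.2029
d((18, 1), (22, -1)) = 4.4721
d((-19, 25), (-21, 23)) = 2.8284 <-- minimum
d((-19, 25), (22, 2)) = 47.0106
d((-19, 25), (10, 27)) = 29.0689
d((-19, 25), (22, -1)) = 48.5489
d((-21, 23), (22, 2)) = 47.8539
d((-21, 23), (10, 27)) = 31.257
d((-21, 23), (22, -1)) = 49.2443
d((22, 2), (10, 27)) = 27.7308
d((22, 2), (22, -1)) = 3.0
d((10, 27), (22, -1)) = 30.4631

Closest pair: (-19, 25) and (-21, 23) with distance 2.8284

The closest pair is (-19, 25) and (-21, 23) with Euclidean distance 2.8284. For 9 points, brute-force pairwise comparison is shown above. For large n, the divide-and-conquer algorithm (sort by x, recurse on halves, check the dividing strip) achieves O(n log n).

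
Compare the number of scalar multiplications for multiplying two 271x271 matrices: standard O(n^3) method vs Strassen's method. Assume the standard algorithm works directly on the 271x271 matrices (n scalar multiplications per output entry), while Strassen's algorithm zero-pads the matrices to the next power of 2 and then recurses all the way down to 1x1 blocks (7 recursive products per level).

Matrix multiplication for 271x271 matrices:

Strassen's algorithm requires power-of-2 dimensions. Pad 271x271 to 512x512 (next power of 2).

Standard algorithm: 271^3 = 19902511 multiplications
Strassen's algorithm: 7^(log2(512)) = 7^9 = 40353607 multiplications
Difference: 19902511 - 40353607 = -20451096 (Strassen uses MORE here due to padding overhead — for small or just-over-power-of-2 n, padding can outweigh the per-level savings)

Standard: 19902511 multiplications (271^3). Strassen: 40353607 multiplications (7^9, after padding to 512x512). Strassen reduces 8 recursive multiplications to 7 at each level.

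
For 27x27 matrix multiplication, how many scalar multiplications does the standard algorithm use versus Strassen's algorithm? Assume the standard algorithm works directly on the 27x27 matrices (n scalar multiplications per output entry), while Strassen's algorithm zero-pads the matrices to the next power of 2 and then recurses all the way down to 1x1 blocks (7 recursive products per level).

Matrix multiplication for 27x27 matrices:

Strassen's algorithm requires power-of-2 dimensions. Pad 27x27 to 32x32 (next power of 2).

Standard algorithm: 27^3 = 19683 multiplications
Strassen's algorithm: 7^(log2(32)) = 7^5 = 16807 multiplications
Savings: 19683 - 16807 = 2876 multiplications

Standard: 19683 multiplications (27^3). Strassen: 16807 multiplications (7^5, after padding to 32x32). Strassen reduces 8 recursive multiplications to 7 at each level.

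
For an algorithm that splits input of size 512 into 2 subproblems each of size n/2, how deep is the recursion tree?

For divide and conquer with division factor 2:

Problem sizes at each level:
Level 0: 512
Level 1: 256
Level 2: 128
Level 3: 64
Level 4: 32
Level 5: 16
Level 6: 8
Level 7: 4
Level 8: 2
Level 9: 1

The root is level 0 and the size-1 base case is level 9 (the tree spans levels 0 through 9, i.e. 10 levels counting the root), so the depth is the number of divisions: log_2(512) = 9

The recursion tree depth is log_2(512) = 9. At each level, the problem size is divided by 2, so it takes 9 divisions to reduce to a base case of size 1. The algorithm makes 2 recursive calls at each level.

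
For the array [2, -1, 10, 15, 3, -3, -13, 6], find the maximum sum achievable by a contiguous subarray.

Using Kadane's algorithm on [2, -1, 10, 15, 3, -3, -13, 6]:

Scanning through the array:
Position 1 (value -1): max_ending_here = 1, max_so_far = 2
Position 2 (value 10): max_ending_here = 11, max_so_far = 11
Position 3 (value 15): max_ending_here = 26, max_so_far = 26
Position 4 (value 3): max_ending_here = 29, max_so_far = 29
Position 5 (value -3): max_ending_here = 26, max_so_far = 29
Position 6 (value -13): max_ending_here = 13, max_so_far = 29
Position 7 (value 6): max_ending_here = 19, max_so_far = 29

Maximum subarray: [2, -1, 10, 15, 3]
Maximum sum: 29

The maximum subarray is [2, -1, 10, 15, 3] with sum 29. This subarray runs from index 0 to index 4.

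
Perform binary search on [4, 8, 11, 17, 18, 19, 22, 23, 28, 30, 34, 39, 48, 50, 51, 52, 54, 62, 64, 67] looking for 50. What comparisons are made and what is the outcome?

Binary search for 50 in [4, 8, 11, 17, 18, 19, 22, 23, 28, 30, 34, 39, 48, 50, 51, 52, 54, 62, 64, 67]:

lo=0, hi=19, mid=9, arr[mid]=30 -> 30 < 50, search right half
lo=10, hi=19, mid=14, arr[mid]=51 -> 51 > 50, search left half
lo=10, hi=13, mid=11, arr[mid]=39 -> 39 < 50, search right half
lo=12, hi=13, mid=12, arr[mid]=48 -> 48 < 50, search right half
lo=13, hi=13, mid=13, arr[mid]=50 -> Found target at index 13!

Binary search finds 50 at index 13 after 5 comparisons. The search repeatedly halves the search space by comparing with the middle element.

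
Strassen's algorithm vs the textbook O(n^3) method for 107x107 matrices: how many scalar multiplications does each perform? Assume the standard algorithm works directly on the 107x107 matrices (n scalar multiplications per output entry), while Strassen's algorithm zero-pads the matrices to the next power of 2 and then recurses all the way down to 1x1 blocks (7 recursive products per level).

Matrix multiplication for 107x107 matrices:

Strassen's algorithm requires power-of-2 dimensions. Pad 107x107 to 128x128 (next power of 2).

Standard algorithm: 107^3 = 1225043 multiplications
Strassen's algorithm: 7^(log2(128)) = 7^7 = 823543 multiplications
Savings: 1225043 - 823543 = 401500 multiplications

Standard: 1225043 multiplications (107^3). Strassen: 823543 multiplications (7^7, after padding to 128x128). Strassen reduces 8 recursive multiplications to 7 at each level.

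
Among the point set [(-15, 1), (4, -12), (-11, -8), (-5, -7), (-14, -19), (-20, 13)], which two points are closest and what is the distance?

Computing all pairwise distances among 6 points:

d((-15, 1), (4, -12)) = 23.0217
d((-15, 1), (-11, -8)) = 9.8489
d((-15, 1), (-5, -7)) = 12.8062
d((-15, 1), (-14, -19)) = 20.025
d((-15, 1), (-20, 13)) = 13.0
d((4, -12), (-11, -8)) = 15.5242
d((4, -12), (-5, -7)) = 10.2956
d((4, -12), (-14, -19)) = 19.3132
d((4, -12), (-20, 13)) = 34.6554
d((-11, -8), (-5, -7)) = 6.0828 <-- minimum
d((-11, -8), (-14, -19)) = 11.4018
d((-11, -8), (-20, 13)) = 22.8473
d((-5, -7), (-14, -19)) = 15.0
d((-5, -7), (-20, 13)) = 25.0
d((-14, -19), (-20, 13)) = 32.5576

Closest pair: (-11, -8) and (-5, -7) with distance 6.0828

The closest pair is (-11, -8) and (-5, -7) with Euclidean distance 6.0828. For 6 points, brute-force pairwise comparison is shown above. For large n, the divide-and-conquer algorithm (sort by x, recurse on halves, check the dividing strip) achieves O(n log n).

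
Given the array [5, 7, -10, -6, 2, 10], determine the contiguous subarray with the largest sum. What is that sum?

Using Kadane's algorithm on [5, 7, -10, -6, 2, 10]:

Scanning through the array:
Position 1 (value 7): max_ending_here = 12, max_so_far = 12
Position 2 (value -10): max_ending_here = 2, max_so_far = 12
Position 3 (value -6): max_ending_here = -4, max_so_far = 12
Position 4 (value 2): max_ending_here = 2, max_so_far = 12
Position 5 (value 10): max_ending_here = 12, max_so_far = 12

Maximum subarray: [5, 7]
Maximum sum: 12

The maximum subarray is [5, 7] with sum 12. This subarray runs from index 0 to index 1.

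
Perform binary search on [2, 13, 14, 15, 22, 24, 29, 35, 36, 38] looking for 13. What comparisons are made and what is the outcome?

Binary search for 13 in [2, 13, 14, 15, 22, 24, 29, 35, 36, 38]:

lo=0, hi=9, mid=4, arr[mid]=22 -> 22 > 13, search left half
lo=0, hi=3, mid=1, arr[mid]=13 -> Found target at index 1!

Binary search finds 13 at index 1 after 2 comparisons. The search repeatedly halves the search space by comparing with the middle element.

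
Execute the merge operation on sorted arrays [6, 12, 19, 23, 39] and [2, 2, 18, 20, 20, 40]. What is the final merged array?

Merging process:

Compare 6 vs 2: take 2 from right. Merged: [2]
Compare 6 vs 2: take 2 from right. Merged: [2, 2]
Compare 6 vs 18: take 6 from left. Merged: [2, 2, 6]
Compare 12 vs 18: take 12 from left. Merged: [2, 2, 6, 12]
Compare 19 vs 18: take 18 from right. Merged: [2, 2, 6, 12, 18]
Compare 19 vs 20: take 19 from left. Merged: [2, 2, 6, 12, 18, 19]
Compare 23 vs 20: take 20 from right. Merged: [2, 2, 6, 12, 18, 19, 20]
Compare 23 vs 20: take 20 from right. Merged: [2, 2, 6, 12, 18, 19, 20, 20]
Compare 23 vs 40: take 23 from left. Merged: [2, 2, 6, 12, 18, 19, 20, 20, 23]
Compare 39 vs 40: take 39 from left. Merged: [2, 2, 6, 12, 18, 19, 20, 20, 23, 39]
Append remaining from right: [40]. Merged: [2, 2, 6, 12, 18, 19, 20, 20, 23, 39, 40]

Final merged array: [2, 2, 6, 12, 18, 19, 20, 20, 23, 39, 40]
Total comparisons: 10

The merged array is [2, 2, 6, 12, 18, 19, 20, 20, 23, 39, 40], requiring 10 comparisons. The merge step runs in O(n) time where n is the total number of elements.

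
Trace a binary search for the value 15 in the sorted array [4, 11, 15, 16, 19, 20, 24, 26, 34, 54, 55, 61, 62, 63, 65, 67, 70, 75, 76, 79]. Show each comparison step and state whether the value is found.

Binary search for 15 in [4, 11, 15, 16, 19, 20, 24, 26, 34, 54, 55, 61, 62, 63, 65, 67, 70, 75, 76, 79]:

lo=0, hi=19, mid=9, arr[mid]=54 -> 54 > 15, search left half
lo=0, hi=8, mid=4, arr[mid]=19 -> 19 > 15, search left half
lo=0, hi=3, mid=1, arr[mid]=11 -> 11 < 15, search right half
lo=2, hi=3, mid=2, arr[mid]=15 -> Found target at index 2!

Binary search finds 15 at index 2 after 4 comparisons. The search repeatedly halves the search space by comparing with the middle element.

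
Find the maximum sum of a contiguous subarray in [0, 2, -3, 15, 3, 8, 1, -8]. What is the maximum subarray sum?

Using Kadane's algorithm on [0, 2, -3, 15, 3, 8, 1, -8]:

Scanning through the array:
Position 1 (value 2): max_ending_here = 2, max_so_far = 2
Position 2 (value -3): max_ending_here = -1, max_so_far = 2
Position 3 (value 15): max_ending_here = 15, max_so_far = 15
Position 4 (value 3): max_ending_here = 18, max_so_far = 18
Position 5 (value 8): max_ending_here = 26, max_so_far = 26
Position 6 (value 1): max_ending_here = 27, max_so_far = 27
Position 7 (value -8): max_ending_here = 19, max_so_far = 27

Maximum subarray: [15, 3, 8, 1]
Maximum sum: 27

The maximum subarray is [15, 3, 8, 1] with sum 27. This subarray runs from index 3 to index 6.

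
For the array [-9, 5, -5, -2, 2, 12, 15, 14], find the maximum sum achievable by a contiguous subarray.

Using Kadane's algorithm on [-9, 5, -5, -2, 2, 12, 15, 14]:

Scanning through the array:
Position 1 (value 5): max_ending_here = 5, max_so_far = 5
Position 2 (value -5): max_ending_here = 0, max_so_far = 5
Position 3 (value -2): max_ending_here = -2, max_so_far = 5
Position 4 (value 2): max_ending_here = 2, max_so_far = 5
Position 5 (value 12): max_ending_here = 14, max_so_far = 14
Position 6 (value 15): max_ending_here = 29, max_so_far = 29
Position 7 (value 14): max_ending_here = 43, max_so_far = 43

Maximum subarray: [2, 12, 15, 14]
Maximum sum: 43

The maximum subarray is [2, 12, 15, 14] with sum 43. This subarray runs from index 4 to index 7.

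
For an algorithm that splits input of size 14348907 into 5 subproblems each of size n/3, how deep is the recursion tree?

For divide and conquer with division factor 3:

Problem sizes at each level:
Level 0: 14348907
Level 1: 4782969
Level 2: 1594323
Level 3: 531441
Level 4: 177147
Level 5: 59049
Level 6: 19683
Level 7: 6561
Level 8: 2187
Level 9: 729
Level 10: 243
Level 11: 81
Level 12: 27
Level 13: 9
Level 14: 3
Level 15: 1

The root is level 0 and the size-1 base case is level 15 (the tree spans levels 0 through 15, i.e. 16 levels counting the root), so the depth is the number of divisions: log_3(14348907) = 15

The recursion tree depth is log_3(14348907) = 15. At each level, the problem size is divided by 3, so it takes 15 divisions to reduce to a base case of size 1. The algorithm makes 5 recursive calls at each level.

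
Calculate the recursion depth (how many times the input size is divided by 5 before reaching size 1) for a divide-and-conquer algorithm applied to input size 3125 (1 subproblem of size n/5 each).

For divide and conquer with division factor 5:

Problem sizes at each level:
Level 0: 3125
Level 1: 625
Level 2: 125
Level 3: 25
Level 4: 5
Level 5: 1

The root is level 0 and the size-1 base case is level 5 (the tree spans levels 0 through 5, i.e. 6 levels counting the root), so the depth is the number of divisions: log_5(3125) = 5

The recursion tree depth is log_5(3125) = 5. At each level, the problem size is divided by 5, so it takes 5 divisions to reduce to a base case of size 1. The algorithm makes 1 recursive call at each level.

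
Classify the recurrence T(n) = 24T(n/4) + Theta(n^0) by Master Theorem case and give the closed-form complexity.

Master Theorem for T(n) = 24T(n/4) + O(n^0):

a = 24, b = 4, c = 0
log_b(a) = log_4(24) = 2.2925

Case 1: c = 0 < log_4(24) = 2.2925
T(n) = O(n^(log_4 24))

For T(n) = 24T(n/4) + O(n^0): log_4(24) = 2.2925. This is Case 1 of the Master Theorem (c < log_b(a), work dominated by leaves), giving O(n^(log_4 24)).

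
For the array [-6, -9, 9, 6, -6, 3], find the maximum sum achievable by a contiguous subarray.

Using Kadane's algorithm on [-6, -9, 9, 6, -6, 3]:

Scanning through the array:
Position 1 (value -9): max_ending_here = -9, max_so_far = -6
Position 2 (value 9): max_ending_here = 9, max_so_far = 9
Position 3 (value 6): max_ending_here = 15, max_so_far = 15
Position 4 (value -6): max_ending_here = 9, max_so_far = 15
Position 5 (value 3): max_ending_here = 12, max_so_far = 15

Maximum subarray: [9, 6]
Maximum sum: 15

The maximum subarray is [9, 6] with sum 15. This subarray runs from index 2 to index 3.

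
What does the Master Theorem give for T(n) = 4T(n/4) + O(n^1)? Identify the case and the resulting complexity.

Master Theorem for T(n) = 4T(n/4) + O(n^1):

a = 4, b = 4, c = 1
log_b(a) = log_4(4) = 1.0000

Case 2: c = 1 = log_4(4) = 1.0000
T(n) = O(n^1 log n) = O(n log n)

For T(n) = 4T(n/4) + O(n^1): log_4(4) = 1.0000. This is Case 2 of the Master Theorem (c = log_b(a), equal work at all levels), giving O(n log n).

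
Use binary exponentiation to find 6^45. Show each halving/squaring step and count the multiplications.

Computing 6^45 by squaring (build up from 6^1; each line after the first costs one multiplication):

6^1 = 6
6^2 = (6^1)^2 = 6^2 = 36
6^4 = (6^2)^2 = 36^2 = 1296
6^5 = 6 * 6^4 = 6 * 1296 = 7776
6^10 = (6^5)^2 = 7776^2 = 60466176
6^11 = 6 * 6^10 = 6 * 60466176 = 362797056
6^22 = (6^11)^2 = 362797056^2 = 131621703842267136
6^44 = (6^22)^2 = 131621703842267136^2 = 17324272922341479351919144385642496
6^45 = 6 * 6^44 = 6 * 17324272922341479351919144385642496 = 103945637534048876111514866313854976

Result: 103945637534048876111514866313854976
Multiplications needed: 8 (8 lines after 6^1)

6^45 = 103945637534048876111514866313854976. Using exponentiation by squaring, this requires 8 multiplications. The key idea: if the exponent is even, square the half-power; if odd, multiply by the base once.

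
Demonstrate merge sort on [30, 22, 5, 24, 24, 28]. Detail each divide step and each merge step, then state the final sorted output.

Merge sort trace:

Split: [30, 22, 5, 24, 24, 28] -> [30, 22, 5] and [24, 24, 28]
  Split: [30, 22, 5] -> [30] and [22, 5]
    Split: [22, 5] -> [22] and [5]
    Merge: [22] + [5] -> [5, 22]
  Merge: [30] + [5, 22] -> [5, 22, 30]
  Split: [24, 24, 28] -> [24] and [24, 28]
    Split: [24, 28] -> [24] and [28]
    Merge: [24] + [28] -> [24, 28]
  Merge: [24] + [24, 28] -> [24, 24, 28]
Merge: [5, 22, 30] + [24, 24, 28] -> [5, 22, 24, 24, 28, 30]

Final sorted array: [5, 22, 24, 24, 28, 30]

The merge sort proceeds by recursively splitting the array and merging sorted halves.
After all merges, the sorted array is [5, 22, 24, 24, 28, 30].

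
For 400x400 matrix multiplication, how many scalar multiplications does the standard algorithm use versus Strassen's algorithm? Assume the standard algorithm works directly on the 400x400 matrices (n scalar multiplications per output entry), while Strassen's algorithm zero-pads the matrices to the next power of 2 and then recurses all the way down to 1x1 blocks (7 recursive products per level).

Matrix multiplication for 400x400 matrices:

Strassen's algorithm requires power-of-2 dimensions. Pad 400x400 to 512x512 (next power of 2).

Standard algorithm: 400^3 = 64000000 multiplications
Strassen's algorithm: 7^(log2(512)) = 7^9 = 40353607 multiplications
Savings: 64000000 - 40353607 = 23646393 multiplications

Standard: 64000000 multiplications (400^3). Strassen: 40353607 multiplications (7^9, after padding to 512x512). Strassen reduces 8 recursive multiplications to 7 at each level.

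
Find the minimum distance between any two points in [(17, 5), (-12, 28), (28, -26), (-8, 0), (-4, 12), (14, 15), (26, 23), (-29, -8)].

Computing all pairwise distances among 8 points:

d((17, 5), (-12, 28)) = 37.0135
d((17, 5), (28, -26)) = 32.8938
d((17, 5), (-8, 0)) = 25.4951
d((17, 5), (-4, 12)) = 22.1359
d((17, 5), (14, 15)) = 10.4403 <-- minimum
d((17, 5), (26, 23)) = 20.1246
d((17, 5), (-29, -8)) = 47.8017
d((-12, 28), (28, -26)) = 67.2012
d((-12, 28), (-8, 0)) = 28.2843
d((-12, 28), (-4, 12)) = 17.8885
d((-12, 28), (14, 15)) = 29.0689
d((-12, 28), (26, 23)) = 38.3275
d((-12, 28), (-29, -8)) = 39.8121
d((28, -26), (-8, 0)) = 44.4072
d((28, -26), (-4, 12)) = 49.679
d((28, -26), (14, 15)) = 43.3244
d((28, -26), (26, 23)) = 49.0408
d((28, -26), (-29, -8)) = 59.7746
d((-8, 0), (-4, 12)) = 12.6491
d((-8, 0), (14, 15)) = 26.6271
d((-8, 0), (26, 23)) = 41.0488
d((-8, 0), (-29, -8)) = 22.4722
d((-4, 12), (14, 15)) = 18.2483
d((-4, 12), (26, 23)) = 31.9531
d((-4, 12), (-29, -8)) = 32.0156
d((14, 15), (26, 23)) = 14.4222
d((14, 15), (-29, -8)) = 48.7647
d((26, 23), (-29, -8)) = 63.1348

Closest pair: (17, 5) and (14, 15) with distance 10.4403

The closest pair is (17, 5) and (14, 15) with Euclidean distance 10.4403. For 8 points, brute-force pairwise comparison is shown above. For large n, the divide-and-conquer algorithm (sort by x, recurse on halves, check the dividing strip) achieves O(n log n).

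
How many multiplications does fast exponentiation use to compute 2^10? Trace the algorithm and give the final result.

Computing 2^10 by squaring (build up from 2^1; each line after the first costs one multiplication):

2^1 = 2
2^2 = (2^1)^2 = 2^2 = 4
2^4 = (2^2)^2 = 4^2 = 16
2^5 = 2 * 2^4 = 2 * 16 = 32
2^10 = (2^5)^2 = 32^2 = 1024

Result: 1024
Multiplications needed: 4 (4 lines after 2^1)

2^10 = 1024. Using exponentiation by squaring, this requires 4 multiplications. The key idea: if the exponent is even, square the half-power; if odd, multiply by the base once.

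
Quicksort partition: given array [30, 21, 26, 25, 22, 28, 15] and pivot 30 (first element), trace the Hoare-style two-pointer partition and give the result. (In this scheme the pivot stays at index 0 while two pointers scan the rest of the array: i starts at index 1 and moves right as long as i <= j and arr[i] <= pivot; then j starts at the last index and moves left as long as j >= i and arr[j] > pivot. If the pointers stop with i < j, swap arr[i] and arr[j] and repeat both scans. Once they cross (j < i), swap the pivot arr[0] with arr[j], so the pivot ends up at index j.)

Hoare-style two-pointer partition with pivot = 30:

Initial array: [30, 21, 26, 25, 22, 28, 15]

Pointers start at i = 1, j = 6.
i ends at 7, j ends at 6: the pointers have crossed (j < i), so scanning stops.

Swap pivot arr[0] with arr[6] to place pivot at position 6: [15, 21, 26, 25, 22, 28, 30]
Pivot position: 6

After partitioning with pivot 30, the array becomes [15, 21, 26, 25, 22, 28, 30]. The pivot is placed at index 6. All elements to the left of the pivot are <= 30, and all elements to the right are > 30.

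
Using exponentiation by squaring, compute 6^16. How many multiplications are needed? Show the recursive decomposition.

Computing 6^16 by squaring (build up from 6^1; each line after the first costs one multiplication):

6^1 = 6
6^2 = (6^1)^2 = 6^2 = 36
6^4 = (6^2)^2 = 36^2 = 1296
6^8 = (6^4)^2 = 1296^2 = 1679616
6^16 = (6^8)^2 = 1679616^2 = 2821109907456

Result: 2821109907456
Multiplications needed: 4 (4 lines after 6^1)

6^16 = 2821109907456. Using exponentiation by squaring, this requires 4 multiplications. The key idea: if the exponent is even, square the half-power; if odd, multiply by the base once.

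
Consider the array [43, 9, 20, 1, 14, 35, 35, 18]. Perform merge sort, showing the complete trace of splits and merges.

Merge sort trace:

Split: [43, 9, 20, 1, 14, 35, 35, 18] -> [43, 9, 20, 1] and [14, 35, 35, 18]
  Split: [43, 9, 20, 1] -> [43, 9] and [20, 1]
    Split: [43, 9] -> [43] and [9]
    Merge: [43] + [9] -> [9, 43]
    Split: [20, 1] -> [20] and [1]
    Merge: [20] + [1] -> [1, 20]
  Merge: [9, 43] + [1, 20] -> [1, 9, 20, 43]
  Split: [14, 35, 35, 18] -> [14, 35] and [35, 18]
    Split: [14, 35] -> [14] and [35]
    Merge: [14] + [35] -> [14, 35]
    Split: [35, 18] -> [35] and [18]
    Merge: [35] + [18] -> [18, 35]
  Merge: [14, 35] + [18, 35] -> [14, 18, 35, 35]
Merge: [1, 9, 20, 43] + [14, 18, 35, 35] -> [1, 9, 14, 18, 20, 35, 35, 43]

Final sorted array: [1, 9, 14, 18, 20, 35, 35, 43]

The merge sort proceeds by recursively splitting the array and merging sorted halves.
After all merges, the sorted array is [1, 9, 14, 18, 20, 35, 35, 43].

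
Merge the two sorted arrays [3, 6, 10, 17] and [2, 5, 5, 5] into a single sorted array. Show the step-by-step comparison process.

Merging process:

Compare 3 vs 2: take 2 from right. Merged: [2]
Compare 3 vs 5: take 3 from left. Merged: [2, 3]
Compare 6 vs 5: take 5 from right. Merged: [2, 3, 5]
Compare 6 vs 5: take 5 from right. Merged: [2, 3, 5, 5]
Compare 6 vs 5: take 5 from right. Merged: [2, 3, 5, 5, 5]
Append remaining from left: [6, 10, 17]. Merged: [2, 3, 5, 5, 5, 6, 10, 17]

Final merged array: [2, 3, 5, 5, 5, 6, 10, 17]
Total comparisons: 5

The merged array is [2, 3, 5, 5, 5, 6, 10, 17], requiring 5 comparisons. The merge step runs in O(n) time where n is the total number of elements.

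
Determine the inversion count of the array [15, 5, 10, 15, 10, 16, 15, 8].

Finding inversions in [15, 5, 10, 15, 10, 16, 15, 8]:

(0, 1): arr[0]=15 > arr[1]=5
(0, 2): arr[0]=15 > arr[2]=10
(0, 4): arr[0]=15 > arr[4]=10
(0, 7): arr[0]=15 > arr[7]=8
(2, 7): arr[2]=10 > arr[7]=8
(3, 4): arr[3]=15 > arr[4]=10
(3, 7): arr[3]=15 > arr[7]=8
(4, 7): arr[4]=10 > arr[7]=8
(5, 6): arr[5]=16 > arr[6]=15
(5, 7): arr[5]=16 > arr[7]=8
(6, 7): arr[6]=15 > arr[7]=8

Total inversions: 11

The array has 11 inversion(s): (0,1), (0,2), (0,4), (0,7), (2,7), (3,4), (3,7), (4,7), (5,6), (5,7), (6,7). Each pair (i,j) satisfies i < j and arr[i] > arr[j].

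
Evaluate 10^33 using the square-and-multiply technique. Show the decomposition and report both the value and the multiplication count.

Computing 10^33 by squaring (build up from 10^1; each line after the first costs one multiplication):

10^1 = 10
10^2 = (10^1)^2 = 10^2 = 100
10^4 = (10^2)^2 = 100^2 = 10000
10^8 = (10^4)^2 = 10000^2 = 100000000
10^16 = (10^8)^2 = 100000000^2 = 10000000000000000
10^32 = (10^16)^2 = 10000000000000000^2 = 100000000000000000000000000000000
10^33 = 10 * 10^32 = 10 * 100000000000000000000000000000000 = 1000000000000000000000000000000000

Result: 1000000000000000000000000000000000
Multiplications needed: 6 (6 lines after 10^1)

10^33 = 1000000000000000000000000000000000. Using exponentiation by squaring, this requires 6 multiplications. The key idea: if the exponent is even, square the half-power; if odd, multiply by the base once.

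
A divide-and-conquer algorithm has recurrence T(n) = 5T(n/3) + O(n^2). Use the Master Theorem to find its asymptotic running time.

Master Theorem for T(n) = 5T(n/3) + O(n^2):

a = 5, b = 3, c = 2
log_b(a) = log_3(5) = 1.4650

Case 3: c = 2 > log_3(5) = 1.4650
T(n) = O(n^2) = O(n^2)

For T(n) = 5T(n/3) + O(n^2): log_3(5) = 1.4650. This is Case 3 of the Master Theorem (c > log_b(a), work dominated by root), giving O(n^2).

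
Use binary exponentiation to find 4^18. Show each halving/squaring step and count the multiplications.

Computing 4^18 by squaring (build up from 4^1; each line after the first costs one multiplication):

4^1 = 4
4^2 = (4^1)^2 = 4^2 = 16
4^4 = (4^2)^2 = 16^2 = 256
4^8 = (4^4)^2 = 256^2 = 65536
4^9 = 4 * 4^8 = 4 * 65536 = 262144
4^18 = (4^9)^2 = 262144^2 = 68719476736

Result: 68719476736
Multiplications needed: 5 (5 lines after 4^1)

4^18 = 68719476736. Using exponentiation by squaring, this requires 5 multiplications. The key idea: if the exponent is even, square the half-power; if odd, multiply by the base once.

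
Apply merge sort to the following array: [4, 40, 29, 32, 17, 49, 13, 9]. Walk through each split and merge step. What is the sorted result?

Merge sort trace:

Split: [4, 40, 29, 32, 17, 49, 13, 9] -> [4, 40, 29, 32] and [17, 49, 13, 9]
  Split: [4, 40, 29, 32] -> [4, 40] and [29, 32]
    Split: [4, 40] -> [4] and [40]
    Merge: [4] + [40] -> [4, 40]
    Split: [29, 32] -> [29] and [32]
    Merge: [29] + [32] -> [29, 32]
  Merge: [4, 40] + [29, 32] -> [4, 29, 32, 40]
  Split: [17, 49, 13, 9] -> [17, 49] and [13, 9]
    Split: [17, 49] -> [17] and [49]
    Merge: [17] + [49] -> [17, 49]
    Split: [13, 9] -> [13] and [9]
    Merge: [13] + [9] -> [9, 13]
  Merge: [17, 49] + [9, 13] -> [9, 13, 17, 49]
Merge: [4, 29, 32, 40] + [9, 13, 17, 49] -> [4, 9, 13, 17, 29, 32, 40, 49]

Final sorted array: [4, 9, 13, 17, 29, 32, 40, 49]

The merge sort proceeds by recursively splitting the array and merging sorted halves.
After all merges, the sorted array is [4, 9, 13, 17, 29, 32, 40, 49].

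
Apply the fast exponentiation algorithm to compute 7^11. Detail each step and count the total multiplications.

Computing 7^11 by squaring (build up from 7^1; each line after the first costs one multiplication):

7^1 = 7
7^2 = (7^1)^2 = 7^2 = 49
7^4 = (7^2)^2 = 49^2 = 2401
7^5 = 7 * 7^4 = 7 * 2401 = 16807
7^10 = (7^5)^2 = 16807^2 = 282475249
7^11 = 7 * 7^10 = 7 * 282475249 = 1977326743

Result: 1977326743
Multiplications needed: 5 (5 lines after 7^1)

7^11 = 1977326743. Using exponentiation by squaring, this requires 5 multiplications. The key idea: if the exponent is even, square the half-power; if odd, multiply by the base once.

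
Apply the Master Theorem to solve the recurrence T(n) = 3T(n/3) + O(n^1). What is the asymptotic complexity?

Master Theorem for T(n) = 3T(n/3) + O(n^1):

a = 3, b = 3, c = 1
log_b(a) = log_3(3) = 1.0000

Case 2: c = 1 = log_3(3) = 1.0000
T(n) = O(n^1 log n) = O(n log n)

For T(n) = 3T(n/3) + O(n^1): log_3(3) = 1.0000. This is Case 2 of the Master Theorem (c = log_b(a), equal work at all levels), giving O(n log n).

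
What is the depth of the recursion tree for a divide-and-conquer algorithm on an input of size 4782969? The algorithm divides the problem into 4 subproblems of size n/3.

For divide and conquer with division factor 3:

Problem sizes at each level:
Level 0: 4782969
Level 1: 1594323
Level 2: 531441
Level 3: 177147
Level 4: 59049
Level 5: 19683
Level 6: 6561
Level 7: 2187
Level 8: 729
Level 9: 243
Level 10: 81
Level 11: 27
Level 12: 9
Level 13: 3
Level 14: 1

The root is level 0 and the size-1 base case is level 14 (the tree spans levels 0 through 14, i.e. 15 levels counting the root), so the depth is the number of divisions: log_3(4782969) = 14

The recursion tree depth is log_3(4782969) = 14. At each level, the problem size is divided by 3, so it takes 14 divisions to reduce to a base case of size 1. The algorithm makes 4 recursive calls at each level.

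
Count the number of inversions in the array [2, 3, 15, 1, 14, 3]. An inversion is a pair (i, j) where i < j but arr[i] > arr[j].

Finding inversions in [2, 3, 15, 1, 14, 3]:

(0, 3): arr[0]=2 > arr[3]=1
(1, 3): arr[1]=3 > arr[3]=1
(2, 3): arr[2]=15 > arr[3]=1
(2, 4): arr[2]=15 > arr[4]=14
(2, 5): arr[2]=15 > arr[5]=3
(4, 5): arr[4]=14 > arr[5]=3

Total inversions: 6

The array has 6 inversion(s): (0,3), (1,3), (2,3), (2,4), (2,5), (4,5). Each pair (i,j) satisfies i < j and arr[i] > arr[j].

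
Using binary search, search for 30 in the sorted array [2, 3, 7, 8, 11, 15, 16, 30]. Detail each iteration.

Binary search for 30 in [2, 3, 7, 8, 11, 15, 16, 30]:

lo=0, hi=7, mid=3, arr[mid]=8 -> 8 < 30, search right half
lo=4, hi=7, mid=5, arr[mid]=15 -> 15 < 30, search right half
lo=6, hi=7, mid=6, arr[mid]=16 -> 16 < 30, search right half
lo=7, hi=7, mid=7, arr[mid]=30 -> Found target at index 7!

Binary search finds 30 at index 7 after 4 comparisons. The search repeatedly halves the search space by comparing with the middle element.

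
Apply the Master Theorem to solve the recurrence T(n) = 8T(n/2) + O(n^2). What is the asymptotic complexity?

Master Theorem for T(n) = 8T(n/2) + O(n^2):

a = 8, b = 2, c = 2
log_b(a) = log_2(8) = 3.0000

Case 1: c = 2 < log_2(8) = 3.0000
T(n) = O(n^(log_2 8)) = O(n^3)

For T(n) = 8T(n/2) + O(n^2): log_2(8) = 3.0000. This is Case 1 of the Master Theorem (c < log_b(a), work dominated by leaves), giving O(n^3).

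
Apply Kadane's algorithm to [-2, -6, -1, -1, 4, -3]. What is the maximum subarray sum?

Using Kadane's algorithm on [-2, -6, -1, -1, 4, -3]:

Scanning through the array:
Position 1 (value -6): max_ending_here = -6, max_so_far = -2
Position 2 (value -1): max_ending_here = -1, max_so_far = -1
Position 3 (value -1): max_ending_here = -1, max_so_far = -1
Position 4 (value 4): max_ending_here = 4, max_so_far = 4
Position 5 (value -3): max_ending_here = 1, max_so_far = 4

Maximum subarray: [4]
Maximum sum: 4

The maximum subarray is [4] with sum 4. This subarray runs from index 4 to index 4.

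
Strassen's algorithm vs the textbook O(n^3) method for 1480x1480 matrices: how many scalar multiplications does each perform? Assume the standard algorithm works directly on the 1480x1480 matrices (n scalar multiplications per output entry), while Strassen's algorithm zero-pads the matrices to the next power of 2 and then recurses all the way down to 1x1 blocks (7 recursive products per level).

Matrix multiplication for 1480x1480 matrices:

Strassen's algorithm requires power-of-2 dimensions. Pad 1480x1480 to 2048x2048 (next power of 2).

Standard algorithm: 1480^3 = 3241792000 multiplications
Strassen's algorithm: 7^(log2(2048)) = 7^11 = 1977326743 multiplications
Savings: 3241792000 - 1977326743 = 1264465257 multiplications

Standard: 3241792000 multiplications (1480^3). Strassen: 1977326743 multiplications (7^11, after padding to 2048x2048). Strassen reduces 8 recursive multiplications to 7 at each level.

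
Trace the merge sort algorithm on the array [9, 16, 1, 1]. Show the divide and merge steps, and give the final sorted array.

Merge sort trace:

Split: [9, 16, 1, 1] -> [9, 16] and [1, 1]
  Split: [9, 16] -> [9] and [16]
  Merge: [9] + [16] -> [9, 16]
  Split: [1, 1] -> [1] and [1]
  Merge: [1] + [1] -> [1, 1]
Merge: [9, 16] + [1, 1] -> [1, 1, 9, 16]

Final sorted array: [1, 1, 9, 16]

The merge sort proceeds by recursively splitting the array and merging sorted halves.
After all merges, the sorted array is [1, 1, 9, 16].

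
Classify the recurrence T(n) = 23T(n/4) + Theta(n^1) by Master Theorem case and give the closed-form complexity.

Master Theorem for T(n) = 23T(n/4) + O(n^1):

a = 23, b = 4, c = 1
log_b(a) = log_4(23) = 2.2618

Case 1: c = 1 < log_4(23) = 2.2618
T(n) = O(n^(log_4 23))

For T(n) = 23T(n/4) + O(n^1): log_4(23) = 2.2618. This is Case 1 of the Master Theorem (c < log_b(a), work dominated by leaves), giving O(n^(log_4 23)).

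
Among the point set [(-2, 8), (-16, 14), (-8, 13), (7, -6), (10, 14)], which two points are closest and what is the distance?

Computing all pairwise distances among 5 points:

d((-2, 8), (-16, 14)) = 15.2315
d((-2, 8), (-8, 13)) = 7.8102 <-- minimum
d((-2, 8), (7, -6)) = 16.6433
d((-2, 8), (10, 14)) = 13.4164
d((-16, 14), (-8, 13)) = 8.0623
d((-16, 14), (7, -6)) = 30.4795
d((-16, 14), (10, 14)) = 26.0
d((-8, 13), (7, -6)) = 24.2074
d((-8, 13), (10, 14)) = 18.0278
d((7, -6), (10, 14)) = 20.2237

Closest pair: (-2, 8) and (-8, 13) with distance 7.8102

The closest pair is (-2, 8) and (-8, 13) with Euclidean distance 7.8102. For 5 points, brute-force pairwise comparison is shown above. For large n, the divide-and-conquer algorithm (sort by x, recurse on halves, check the dividing strip) achieves O(n log n).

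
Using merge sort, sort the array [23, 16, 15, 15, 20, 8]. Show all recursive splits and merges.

Merge sort trace:

Split: [23, 16, 15, 15, 20, 8] -> [23, 16, 15] and [15, 20, 8]
  Split: [23, 16, 15] -> [23] and [16, 15]
    Split: [16, 15] -> [16] and [15]
    Merge: [16] + [15] -> [15, 16]
  Merge: [23] + [15, 16] -> [15, 16, 23]
  Split: [15, 20, 8] -> [15] and [20, 8]
    Split: [20, 8] -> [20] and [8]
    Merge: [20] + [8] -> [8, 20]
  Merge: [15] + [8, 20] -> [8, 15, 20]
Merge: [15, 16, 23] + [8, 15, 20] -> [8, 15, 15, 16, 20, 23]

Final sorted array: [8, 15, 15, 16, 20, 23]

The merge sort proceeds by recursively splitting the array and merging sorted halves.
After all merges, the sorted array is [8, 15, 15, 16, 20, 23].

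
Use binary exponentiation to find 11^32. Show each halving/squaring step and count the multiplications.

Computing 11^32 by squaring (build up from 11^1; each line after the first costs one multiplication):

11^1 = 11
11^2 = (11^1)^2 = 11^2 = 121
11^4 = (11^2)^2 = 121^2 = 14641
11^8 = (11^4)^2 = 14641^2 = 214358881
11^16 = (11^8)^2 = 214358881^2 = 45949729863572161
11^32 = (11^16)^2 = 45949729863572161^2 = 2111377674535255285545615254209921

Result: 2111377674535255285545615254209921
Multiplications needed: 5 (5 lines after 11^1)

11^32 = 2111377674535255285545615254209921. Using exponentiation by squaring, this requires 5 multiplications. The key idea: if the exponent is even, square the half-power; if odd, multiply by the base once.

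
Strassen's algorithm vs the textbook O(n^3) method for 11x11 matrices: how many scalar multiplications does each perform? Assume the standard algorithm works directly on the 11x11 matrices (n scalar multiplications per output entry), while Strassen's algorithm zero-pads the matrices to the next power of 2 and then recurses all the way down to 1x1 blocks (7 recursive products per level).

Matrix multiplication for 11x11 matrices:

Strassen's algorithm requires power-of-2 dimensions. Pad 11x11 to 16x16 (next power of 2).

Standard algorithm: 11^3 = 1331 multiplications
Strassen's algorithm: 7^(log2(16)) = 7^4 = 2401 multiplications
Difference: 1331 - 2401 = -1070 (Strassen uses MORE here due to padding overhead — for small or just-over-power-of-2 n, padding can outweigh the per-level savings)

Standard: 1331 multiplications (11^3). Strassen: 2401 multiplications (7^4, after padding to 16x16). Strassen reduces 8 recursive multiplications to 7 at each level.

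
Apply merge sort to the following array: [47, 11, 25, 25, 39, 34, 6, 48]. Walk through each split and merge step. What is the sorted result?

Merge sort trace:

Split: [47, 11, 25, 25, 39, 34, 6, 48] -> [47, 11, 25, 25] and [39, 34, 6, 48]
  Split: [47, 11, 25, 25] -> [47, 11] and [25, 25]
    Split: [47, 11] -> [47] and [11]
    Merge: [47] + [11] -> [11, 47]
    Split: [25, 25] -> [25] and [25]
    Merge: [25] + [25] -> [25, 25]
  Merge: [11, 47] + [25, 25] -> [11, 25, 25, 47]
  Split: [39, 34, 6, 48] -> [39, 34] and [6, 48]
    Split: [39, 34] -> [39] and [34]
    Merge: [39] + [34] -> [34, 39]
    Split: [6, 48] -> [6] and [48]
    Merge: [6] + [48] -> [6, 48]
  Merge: [34, 39] + [6, 48] -> [6, 34, 39, 48]
Merge: [11, 25, 25, 47] + [6, 34, 39, 48] -> [6, 11, 25, 25, 34, 39, 47, 48]

Final sorted array: [6, 11, 25, 25, 34, 39, 47, 48]

The merge sort proceeds by recursively splitting the array and merging sorted halves.
After all merges, the sorted array is [6, 11, 25, 25, 34, 39, 47, 48].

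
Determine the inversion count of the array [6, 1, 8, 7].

Finding inversions in [6, 1, 8, 7]:

(0, 1): arr[0]=6 > arr[1]=1
(2, 3): arr[2]=8 > arr[3]=7

Total inversions: 2

The array has 2 inversion(s): (0,1), (2,3). Each pair (i,j) satisfies i < j and arr[i] > arr[j].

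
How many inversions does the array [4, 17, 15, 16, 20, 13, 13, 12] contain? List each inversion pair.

Finding inversions in [4, 17, 15, 16, 20, 13, 13, 12]:

(1, 2): arr[1]=17 > arr[2]=15
(1, 3): arr[1]=17 > arr[3]=16
(1, 5): arr[1]=17 > arr[5]=13
(1, 6): arr[1]=17 > arr[6]=13
(1, 7): arr[1]=17 > arr[7]=12
(2, 5): arr[2]=15 > arr[5]=13
(2, 6): arr[2]=15 > arr[6]=13
(2, 7): arr[2]=15 > arr[7]=12
(3, 5): arr[3]=16 > arr[5]=13
(3, 6): arr[3]=16 > arr[6]=13
(3, 7): arr[3]=16 > arr[7]=12
(4, 5): arr[4]=20 > arr[5]=13
(4, 6): arr[4]=20 > arr[6]=13
(4, 7): arr[4]=20 > arr[7]=12
(5, 7): arr[5]=13 > arr[7]=12
(6, 7): arr[6]=13 > arr[7]=12

Total inversions: 16

The array has 16 inversion(s): (1,2), (1,3), (1,5), (1,6), (1,7), (2,5), (2,6), (2,7), (3,5), (3,6), (3,7), (4,5), (4,6), (4,7), (5,7), (6,7). Each pair (i,j) satisfies i < j and arr[i] > arr[j].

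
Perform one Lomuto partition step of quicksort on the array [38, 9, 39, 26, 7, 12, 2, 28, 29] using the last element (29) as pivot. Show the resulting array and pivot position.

Lomuto partition with pivot = 29:

Initial array: [38, 9, 39, 26, 7, 12, 2, 28, 29]

arr[0]=38 > 29: no swap
arr[1]=9 <= 29: swap with position 0, array becomes [9, 38, 39, 26, 7, 12, 2, 28, 29]
arr[2]=39 > 29: no swap
arr[3]=26 <= 29: swap with position 1, array becomes [9, 26, 39, 38, 7, 12, 2, 28, 29]
arr[4]=7 <= 29: swap with position 2, array becomes [9, 26, 7, 38, 39, 12, 2, 28, 29]
arr[5]=12 <= 29: swap with position 3, array becomes [9, 26, 7, 12, 39, 38, 2, 28, 29]
arr[6]=2 <= 29: swap with position 4, array becomes [9, 26, 7, 12, 2, 38, 39, 28, 29]
arr[7]=28 <= 29: swap with position 5, array becomes [9, 26, 7, 12, 2, 28, 39, 38, 29]

Place pivot at position 6: [9, 26, 7, 12, 2, 28, 29, 38, 39]
Pivot position: 6

After partitioning with pivot 29, the array becomes [9, 26, 7, 12, 2, 28, 29, 38, 39]. The pivot is placed at index 6. All elements to the left of the pivot are <= 29, and all elements to the right are > 29.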